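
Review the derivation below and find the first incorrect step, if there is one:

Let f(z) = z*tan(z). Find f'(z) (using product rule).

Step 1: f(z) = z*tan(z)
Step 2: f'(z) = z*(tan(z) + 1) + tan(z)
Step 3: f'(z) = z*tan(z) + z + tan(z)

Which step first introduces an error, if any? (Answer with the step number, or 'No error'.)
Step 2

Step 2 is incorrect due to a wrong exponent.
The step shows: z*(tan(z) + 1) + tan(z)
The correct value should be: z*(tan(z)**2 + 1) + tan(z)

Explanation: The exponent 2 on tan(z) was incorrectly written as 1: the term z*(tan(z)**2 + 1) was incorrectly written as z*(tan(z) + 1)
The later steps are derived from this incorrect expression, so the error originates in Step 2.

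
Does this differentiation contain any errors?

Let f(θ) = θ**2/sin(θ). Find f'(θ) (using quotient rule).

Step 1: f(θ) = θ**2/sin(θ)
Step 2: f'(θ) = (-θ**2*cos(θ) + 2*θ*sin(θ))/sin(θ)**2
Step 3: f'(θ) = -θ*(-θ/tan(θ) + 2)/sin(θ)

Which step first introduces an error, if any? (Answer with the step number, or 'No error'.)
Step 3

Step 3 is incorrect due to a sign flip.
The step shows: -θ*(-θ/tan(θ) + 2)/sin(θ)
The correct value should be: θ*(-θ/tan(θ) + 2)/sin(θ)

Explanation: The sign of the whole expression was flipped: the term θ*(-θ/tan(θ) + 2)/sin(θ) was incorrectly written as -θ*(-θ/tan(θ) + 2)/sin(θ)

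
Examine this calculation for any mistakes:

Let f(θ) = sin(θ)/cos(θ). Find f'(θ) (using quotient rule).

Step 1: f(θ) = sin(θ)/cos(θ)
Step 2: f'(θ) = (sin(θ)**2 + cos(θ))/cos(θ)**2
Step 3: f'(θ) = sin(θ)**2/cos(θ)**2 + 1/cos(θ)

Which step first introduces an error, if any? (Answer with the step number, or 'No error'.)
Step 2

Step 2 is incorrect due to a wrong exponent.
The step shows: (sin(θ)**2 + cos(θ))/cos(θ)**2
The correct value should be: (sin(θ)**2 + cos(θ)**2)/cos(θ)**2

Explanation: The exponent 2 on cos(θ) was incorrectly written as 1: the term (sin(θ)**2 + cos(θ)**2)/cos(θ)**2 was incorrectly written as (sin(θ)**2 + cos(θ))/cos(θ)**2
The later steps are derived from this incorrect expression, so the error originates in Step 2.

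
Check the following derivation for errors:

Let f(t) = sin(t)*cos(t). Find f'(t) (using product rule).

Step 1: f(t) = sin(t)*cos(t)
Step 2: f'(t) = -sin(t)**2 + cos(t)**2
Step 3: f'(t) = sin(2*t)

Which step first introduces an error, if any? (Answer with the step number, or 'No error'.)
Step 3

Step 3 is incorrect due to a wrong trig function.
The step shows: sin(2*t)
The correct value should be: cos(2*t)

Explanation: cos(2*t) was incorrectly written as sin(2*t): the term cos(2*t) was incorrectly written as sin(2*t)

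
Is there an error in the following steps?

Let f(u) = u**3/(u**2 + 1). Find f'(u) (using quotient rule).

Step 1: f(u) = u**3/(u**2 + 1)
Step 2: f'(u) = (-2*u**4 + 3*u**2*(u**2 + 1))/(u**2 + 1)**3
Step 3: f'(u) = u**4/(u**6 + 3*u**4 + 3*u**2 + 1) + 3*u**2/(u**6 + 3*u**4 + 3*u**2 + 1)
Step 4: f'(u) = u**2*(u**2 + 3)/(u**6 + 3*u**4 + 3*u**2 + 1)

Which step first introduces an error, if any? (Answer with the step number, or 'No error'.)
Step 2

Step 2 is incorrect due to a wrong exponent.
The step shows: (-2*u**4 + 3*u**2*(u**2 + 1))/(u**2 + 1)**3
The correct value should be: (-2*u**4 + 3*u**2*(u**2 + 1))/(u**2 + 1)**2

Explanation: The exponent -2 on u**2 + 1 was incorrectly written as -3: the term (-2*u**4 + 3*u**2*(u**2 + 1))/(u**2 + 1)**2 was incorrectly written as (-2*u**4 + 3*u**2*(u**2 + 1))/(u**2 + 1)**3
The later steps are derived from this incorrect expression, so the error originates in Step 2.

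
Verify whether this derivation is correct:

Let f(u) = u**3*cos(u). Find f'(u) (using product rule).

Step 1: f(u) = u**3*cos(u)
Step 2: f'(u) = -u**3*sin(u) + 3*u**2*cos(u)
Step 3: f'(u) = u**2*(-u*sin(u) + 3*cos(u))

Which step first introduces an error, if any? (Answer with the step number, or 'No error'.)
No error

All steps in this derivation are correct.
The final answer f'(u) = u**2*(-u*sin(u) + 3*cos(u)) is valid.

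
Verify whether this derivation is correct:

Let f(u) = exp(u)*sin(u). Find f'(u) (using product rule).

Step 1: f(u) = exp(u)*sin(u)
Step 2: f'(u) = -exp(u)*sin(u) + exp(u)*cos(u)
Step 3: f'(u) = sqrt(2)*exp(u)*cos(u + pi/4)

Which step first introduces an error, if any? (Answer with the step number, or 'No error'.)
Step 2

Step 2 is incorrect due to a sign flip.
The step shows: -exp(u)*sin(u) + exp(u)*cos(u)
The correct value should be: exp(u)*sin(u) + exp(u)*cos(u)

Explanation: The sign of one term was flipped: the term exp(u)*sin(u) was incorrectly written as -exp(u)*sin(u)
The later steps are derived from this incorrect expression, so the error originates in Step 2.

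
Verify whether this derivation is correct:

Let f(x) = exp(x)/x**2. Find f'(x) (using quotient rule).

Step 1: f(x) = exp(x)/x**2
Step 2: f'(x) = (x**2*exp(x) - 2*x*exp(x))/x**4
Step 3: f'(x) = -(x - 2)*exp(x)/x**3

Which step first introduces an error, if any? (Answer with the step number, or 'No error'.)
Step 3

Step 3 is incorrect due to a sign flip.
The step shows: -(x - 2)*exp(x)/x**3
The correct value should be: (x - 2)*exp(x)/x**3

Explanation: The sign of the whole expression was flipped: the term (x - 2)*exp(x)/x**3 was incorrectly written as -(x - 2)*exp(x)/x**3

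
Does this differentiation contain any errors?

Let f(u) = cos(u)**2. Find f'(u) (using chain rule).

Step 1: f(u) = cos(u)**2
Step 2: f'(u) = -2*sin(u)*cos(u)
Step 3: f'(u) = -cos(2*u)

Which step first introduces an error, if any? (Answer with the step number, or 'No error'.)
Step 3

Step 3 is incorrect due to a wrong trig function.
The step shows: -cos(2*u)
The correct value should be: -sin(2*u)

Explanation: sin(2*u) was incorrectly written as cos(2*u): the term -sin(2*u) was incorrectly written as -cos(2*u)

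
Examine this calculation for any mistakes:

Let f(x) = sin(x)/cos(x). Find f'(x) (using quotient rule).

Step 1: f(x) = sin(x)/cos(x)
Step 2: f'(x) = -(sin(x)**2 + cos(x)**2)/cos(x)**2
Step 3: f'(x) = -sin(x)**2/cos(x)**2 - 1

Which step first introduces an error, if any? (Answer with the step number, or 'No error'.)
Step 2

Step 2 is incorrect due to a sign flip.
The step shows: -(sin(x)**2 + cos(x)**2)/cos(x)**2
The correct value should be: (sin(x)**2 + cos(x)**2)/cos(x)**2

Explanation: The sign of the whole expression was flipped: the term (sin(x)**2 + cos(x)**2)/cos(x)**2 was incorrectly written as -(sin(x)**2 + cos(x)**2)/cos(x)**2
The later steps are derived from this incorrect expression, so the error originates in Step 2.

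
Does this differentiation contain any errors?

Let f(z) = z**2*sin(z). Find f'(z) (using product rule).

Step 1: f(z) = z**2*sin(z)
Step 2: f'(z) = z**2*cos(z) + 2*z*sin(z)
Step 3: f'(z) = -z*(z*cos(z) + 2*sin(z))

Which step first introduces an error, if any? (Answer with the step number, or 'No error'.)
Step 3

Step 3 is incorrect due to a sign flip.
The step shows: -z*(z*cos(z) + 2*sin(z))
The correct value should be: z*(z*cos(z) + 2*sin(z))

Explanation: The sign of the whole expression was flipped: the term z*(z*cos(z) + 2*sin(z)) was incorrectly written as -z*(z*cos(z) + 2*sin(z))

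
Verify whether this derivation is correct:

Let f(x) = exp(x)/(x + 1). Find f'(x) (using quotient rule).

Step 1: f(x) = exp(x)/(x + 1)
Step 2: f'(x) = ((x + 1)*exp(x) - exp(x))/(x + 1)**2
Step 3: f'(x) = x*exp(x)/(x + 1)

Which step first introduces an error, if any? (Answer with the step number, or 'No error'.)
Step 3

Step 3 is incorrect due to a wrong exponent.
The step shows: x*exp(x)/(x + 1)
The correct value should be: x*exp(x)/(x + 1)**2

Explanation: The exponent -2 on x + 1 was incorrectly written as -1: the term x*exp(x)/(x + 1)**2 was incorrectly written as x*exp(x)/(x + 1)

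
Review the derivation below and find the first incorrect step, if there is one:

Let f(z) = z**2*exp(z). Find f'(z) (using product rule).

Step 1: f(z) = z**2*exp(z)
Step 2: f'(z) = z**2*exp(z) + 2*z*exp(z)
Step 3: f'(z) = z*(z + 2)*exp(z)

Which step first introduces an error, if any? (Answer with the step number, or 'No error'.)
No error

All steps in this derivation are correct.
The final answer f'(z) = z*(z + 2)*exp(z) is valid.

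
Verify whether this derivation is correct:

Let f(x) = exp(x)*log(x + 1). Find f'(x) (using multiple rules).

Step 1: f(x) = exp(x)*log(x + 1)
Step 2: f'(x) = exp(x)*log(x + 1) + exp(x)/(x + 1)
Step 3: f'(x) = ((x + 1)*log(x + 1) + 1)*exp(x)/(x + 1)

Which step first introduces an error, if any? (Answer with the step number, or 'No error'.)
No error

All steps in this derivation are correct.
The final answer f'(x) = ((x + 1)*log(x + 1) + 1)*exp(x)/(x + 1) is valid.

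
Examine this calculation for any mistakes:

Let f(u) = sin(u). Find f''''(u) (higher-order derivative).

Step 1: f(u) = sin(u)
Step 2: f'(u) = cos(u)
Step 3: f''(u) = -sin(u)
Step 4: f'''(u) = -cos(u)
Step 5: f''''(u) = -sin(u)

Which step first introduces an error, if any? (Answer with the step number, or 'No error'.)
Step 5

Step 5 is incorrect due to a sign flip.
The step shows: -sin(u)
The correct value should be: sin(u)

Explanation: The sign of the whole expression was flipped: the term sin(u) was incorrectly written as -sin(u)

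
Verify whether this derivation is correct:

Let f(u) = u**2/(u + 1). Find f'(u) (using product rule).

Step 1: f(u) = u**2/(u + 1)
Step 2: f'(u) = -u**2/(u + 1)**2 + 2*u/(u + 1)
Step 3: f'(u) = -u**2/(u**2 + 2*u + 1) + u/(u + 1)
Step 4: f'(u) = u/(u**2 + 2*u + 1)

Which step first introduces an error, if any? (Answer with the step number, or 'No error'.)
Step 3

Step 3 is incorrect due to a wrong coefficient.
The step shows: -u**2/(u**2 + 2*u + 1) + u/(u + 1)
The correct value should be: -u**2/(u**2 + 2*u + 1) + 2*u/(u + 1)

Explanation: The coefficient 2 was incorrectly written as 1: the term 2*u/(u + 1) was incorrectly written as u/(u + 1)
The later steps are derived from this incorrect expression, so the error originates in Step 3.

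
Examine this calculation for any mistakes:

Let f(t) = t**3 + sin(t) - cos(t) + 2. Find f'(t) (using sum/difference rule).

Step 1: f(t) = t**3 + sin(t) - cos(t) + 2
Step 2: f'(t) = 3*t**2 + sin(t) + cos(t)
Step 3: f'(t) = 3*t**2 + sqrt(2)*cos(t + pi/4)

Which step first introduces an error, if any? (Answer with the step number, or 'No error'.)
Step 3

Step 3 is incorrect due to a wrong trig function.
The step shows: 3*t**2 + sqrt(2)*cos(t + pi/4)
The correct value should be: 3*t**2 + sqrt(2)*sin(t + pi/4)

Explanation: sin(t + pi/4) was incorrectly written as cos(t + pi/4): the term sqrt(2)*sin(t + pi/4) was incorrectly written as sqrt(2)*cos(t + pi/4)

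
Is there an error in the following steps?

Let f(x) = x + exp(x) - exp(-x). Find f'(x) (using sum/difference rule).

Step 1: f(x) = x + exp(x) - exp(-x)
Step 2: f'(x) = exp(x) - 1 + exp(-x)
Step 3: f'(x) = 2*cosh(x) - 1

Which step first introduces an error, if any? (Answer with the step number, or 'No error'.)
Step 2

Step 2 is incorrect due to a sign flip.
The step shows: exp(x) - 1 + exp(-x)
The correct value should be: exp(x) + 1 + exp(-x)

Explanation: The sign of one term was flipped: the term 1 was incorrectly written as -1
The later steps are derived from this incorrect expression, so the error originates in Step 2.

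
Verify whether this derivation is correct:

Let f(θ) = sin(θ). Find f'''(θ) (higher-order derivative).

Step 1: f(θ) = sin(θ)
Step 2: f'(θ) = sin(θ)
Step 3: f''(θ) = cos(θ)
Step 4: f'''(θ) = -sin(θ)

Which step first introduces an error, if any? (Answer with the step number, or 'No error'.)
Step 2

Step 2 is incorrect due to a wrong trig function.
The step shows: sin(θ)
The correct value should be: cos(θ)

Explanation: cos(θ) was incorrectly written as sin(θ): the term cos(θ) was incorrectly written as sin(θ)
The later steps are derived from this incorrect expression, so the error originates in Step 2.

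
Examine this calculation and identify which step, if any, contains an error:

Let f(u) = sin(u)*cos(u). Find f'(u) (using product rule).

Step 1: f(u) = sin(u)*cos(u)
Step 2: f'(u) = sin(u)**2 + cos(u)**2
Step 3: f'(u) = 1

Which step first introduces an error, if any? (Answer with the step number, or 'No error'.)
Step 2

Step 2 is incorrect due to a sign flip.
The step shows: sin(u)**2 + cos(u)**2
The correct value should be: -sin(u)**2 + cos(u)**2

Explanation: The sign of one term was flipped: the term -sin(u)**2 was incorrectly written as sin(u)**2
The later steps are derived from this incorrect expression, so the error originates in Step 2.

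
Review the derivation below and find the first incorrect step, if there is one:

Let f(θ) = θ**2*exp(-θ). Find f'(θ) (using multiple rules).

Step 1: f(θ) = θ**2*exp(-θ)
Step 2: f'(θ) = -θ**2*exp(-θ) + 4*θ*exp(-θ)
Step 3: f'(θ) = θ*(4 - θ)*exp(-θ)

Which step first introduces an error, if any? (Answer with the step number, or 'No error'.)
Step 2

Step 2 is incorrect due to a wrong coefficient.
The step shows: -θ**2*exp(-θ) + 4*θ*exp(-θ)
The correct value should be: -θ**2*exp(-θ) + 2*θ*exp(-θ)

Explanation: The coefficient 2 was incorrectly written as 4: the term 2*θ*exp(-θ) was incorrectly written as 4*θ*exp(-θ)
The later steps are derived from this incorrect expression, so the error originates in Step 2.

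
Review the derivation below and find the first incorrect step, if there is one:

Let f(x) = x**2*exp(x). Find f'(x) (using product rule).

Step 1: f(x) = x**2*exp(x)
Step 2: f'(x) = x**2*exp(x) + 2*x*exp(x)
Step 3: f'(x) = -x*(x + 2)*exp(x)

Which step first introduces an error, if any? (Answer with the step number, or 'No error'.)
Step 3

Step 3 is incorrect due to a sign flip.
The step shows: -x*(x + 2)*exp(x)
The correct value should be: x*(x + 2)*exp(x)

Explanation: The sign of the whole expression was flipped: the term x*(x + 2)*exp(x) was incorrectly written as -x*(x + 2)*exp(x)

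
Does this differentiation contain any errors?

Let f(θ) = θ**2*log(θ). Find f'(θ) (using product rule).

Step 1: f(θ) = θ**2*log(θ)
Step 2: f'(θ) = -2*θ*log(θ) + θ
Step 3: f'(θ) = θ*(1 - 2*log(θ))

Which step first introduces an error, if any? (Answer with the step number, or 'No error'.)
Step 2

Step 2 is incorrect due to a sign flip.
The step shows: -2*θ*log(θ) + θ
The correct value should be: 2*θ*log(θ) + θ

Explanation: The sign of one term was flipped: the term 2*θ*log(θ) was incorrectly written as -2*θ*log(θ)
The later steps are derived from this incorrect expression, so the error originates in Step 2.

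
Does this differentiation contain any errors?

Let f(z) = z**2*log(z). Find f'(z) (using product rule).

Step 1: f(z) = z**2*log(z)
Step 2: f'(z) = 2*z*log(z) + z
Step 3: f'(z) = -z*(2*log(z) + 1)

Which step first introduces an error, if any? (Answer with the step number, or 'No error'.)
Step 3

Step 3 is incorrect due to a sign flip.
The step shows: -z*(2*log(z) + 1)
The correct value should be: z*(2*log(z) + 1)

Explanation: The sign of the whole expression was flipped: the term z*(2*log(z) + 1) was incorrectly written as -z*(2*log(z) + 1)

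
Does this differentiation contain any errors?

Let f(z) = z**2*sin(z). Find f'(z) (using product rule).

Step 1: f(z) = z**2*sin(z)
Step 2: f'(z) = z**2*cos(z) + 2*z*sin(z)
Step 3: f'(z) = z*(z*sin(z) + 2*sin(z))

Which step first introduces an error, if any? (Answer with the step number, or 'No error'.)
Step 3

Step 3 is incorrect due to a wrong trig function.
The step shows: z*(z*sin(z) + 2*sin(z))
The correct value should be: z*(z*cos(z) + 2*sin(z))

Explanation: cos(z) was incorrectly written as sin(z): the term z*(z*cos(z) + 2*sin(z)) was incorrectly written as z*(z*sin(z) + 2*sin(z))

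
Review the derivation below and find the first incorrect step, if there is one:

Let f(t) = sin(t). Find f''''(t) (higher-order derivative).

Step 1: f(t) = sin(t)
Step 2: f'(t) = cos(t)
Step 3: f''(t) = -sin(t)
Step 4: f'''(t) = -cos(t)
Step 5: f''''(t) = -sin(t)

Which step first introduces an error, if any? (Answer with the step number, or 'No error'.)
Step 5

Step 5 is incorrect due to a sign flip.
The step shows: -sin(t)
The correct value should be: sin(t)

Explanation: The sign of the whole expression was flipped: the term sin(t) was incorrectly written as -sin(t)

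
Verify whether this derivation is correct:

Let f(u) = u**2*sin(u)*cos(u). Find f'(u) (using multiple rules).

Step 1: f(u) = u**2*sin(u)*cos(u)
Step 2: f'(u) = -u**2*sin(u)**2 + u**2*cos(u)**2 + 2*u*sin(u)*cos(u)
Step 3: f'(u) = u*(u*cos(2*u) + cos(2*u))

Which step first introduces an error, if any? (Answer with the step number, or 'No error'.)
Step 3

Step 3 is incorrect due to a wrong trig function.
The step shows: u*(u*cos(2*u) + cos(2*u))
The correct value should be: u*(u*cos(2*u) + sin(2*u))

Explanation: sin(2*u) was incorrectly written as cos(2*u): the term u*(u*cos(2*u) + sin(2*u)) was incorrectly written as u*(u*cos(2*u) + cos(2*u))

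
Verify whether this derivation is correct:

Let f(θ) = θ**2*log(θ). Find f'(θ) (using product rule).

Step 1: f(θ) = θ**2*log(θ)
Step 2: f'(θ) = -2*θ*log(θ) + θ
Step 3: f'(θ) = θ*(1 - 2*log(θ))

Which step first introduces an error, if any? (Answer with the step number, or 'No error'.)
Step 2

Step 2 is incorrect due to a sign flip.
The step shows: -2*θ*log(θ) + θ
The correct value should be: 2*θ*log(θ) + θ

Explanation: The sign of one term was flipped: the term 2*θ*log(θ) was incorrectly written as -2*θ*log(θ)
The later steps are derived from this incorrect expression, so the error originates in Step 2.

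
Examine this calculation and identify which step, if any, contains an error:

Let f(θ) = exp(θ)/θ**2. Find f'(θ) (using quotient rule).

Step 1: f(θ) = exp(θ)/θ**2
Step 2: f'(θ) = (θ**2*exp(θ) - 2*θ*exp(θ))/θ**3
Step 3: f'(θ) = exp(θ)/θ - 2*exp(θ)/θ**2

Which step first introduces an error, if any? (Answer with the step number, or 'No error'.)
Step 2

Step 2 is incorrect due to a wrong exponent.
The step shows: (θ**2*exp(θ) - 2*θ*exp(θ))/θ**3
The correct value should be: (θ**2*exp(θ) - 2*θ*exp(θ))/θ**4

Explanation: The exponent -4 on θ was incorrectly written as -3: the term (θ**2*exp(θ) - 2*θ*exp(θ))/θ**4 was incorrectly written as (θ**2*exp(θ) - 2*θ*exp(θ))/θ**3
The later steps are derived from this incorrect expression, so the error originates in Step 2.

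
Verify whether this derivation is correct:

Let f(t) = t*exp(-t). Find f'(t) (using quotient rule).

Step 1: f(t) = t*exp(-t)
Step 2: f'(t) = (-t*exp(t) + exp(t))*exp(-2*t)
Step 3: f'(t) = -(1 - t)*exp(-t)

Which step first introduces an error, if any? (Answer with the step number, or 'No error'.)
Step 3

Step 3 is incorrect due to a sign flip.
The step shows: -(1 - t)*exp(-t)
The correct value should be: (1 - t)*exp(-t)

Explanation: The sign of the whole expression was flipped: the term (1 - t)*exp(-t) was incorrectly written as -(1 - t)*exp(-t)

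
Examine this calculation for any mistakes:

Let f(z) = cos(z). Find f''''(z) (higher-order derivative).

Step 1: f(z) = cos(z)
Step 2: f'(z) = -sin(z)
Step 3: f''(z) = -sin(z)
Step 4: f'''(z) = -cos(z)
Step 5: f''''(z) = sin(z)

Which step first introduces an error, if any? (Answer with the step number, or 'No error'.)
Step 3

Step 3 is incorrect due to a wrong trig function.
The step shows: -sin(z)
The correct value should be: -cos(z)

Explanation: cos(z) was incorrectly written as sin(z): the term -cos(z) was incorrectly written as -sin(z)
The later steps are derived from this incorrect expression, so the error originates in Step 3.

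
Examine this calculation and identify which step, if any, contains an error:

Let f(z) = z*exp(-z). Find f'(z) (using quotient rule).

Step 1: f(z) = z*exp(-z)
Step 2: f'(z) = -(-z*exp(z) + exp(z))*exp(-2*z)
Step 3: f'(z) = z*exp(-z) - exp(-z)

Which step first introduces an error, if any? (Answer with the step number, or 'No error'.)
Step 2

Step 2 is incorrect due to a sign flip.
The step shows: -(-z*exp(z) + exp(z))*exp(-2*z)
The correct value should be: (-z*exp(z) + exp(z))*exp(-2*z)

Explanation: The sign of the whole expression was flipped: the term (-z*exp(z) + exp(z))*exp(-2*z) was incorrectly written as -(-z*exp(z) + exp(z))*exp(-2*z)
The later steps are derived from this incorrect expression, so the error originates in Step 2.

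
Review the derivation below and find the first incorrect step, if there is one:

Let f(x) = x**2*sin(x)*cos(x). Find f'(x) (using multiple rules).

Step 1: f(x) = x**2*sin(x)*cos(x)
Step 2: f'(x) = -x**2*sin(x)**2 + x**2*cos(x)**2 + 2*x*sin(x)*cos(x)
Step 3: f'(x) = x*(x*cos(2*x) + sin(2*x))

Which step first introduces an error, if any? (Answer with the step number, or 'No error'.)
No error

All steps in this derivation are correct.
The final answer f'(x) = x*(x*cos(2*x) + sin(2*x)) is valid.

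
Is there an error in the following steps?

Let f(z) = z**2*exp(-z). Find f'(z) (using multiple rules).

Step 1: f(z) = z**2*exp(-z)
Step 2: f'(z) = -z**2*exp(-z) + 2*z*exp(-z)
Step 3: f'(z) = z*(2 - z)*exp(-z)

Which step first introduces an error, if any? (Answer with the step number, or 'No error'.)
No error

All steps in this derivation are correct.
The final answer f'(z) = z*(2 - z)*exp(-z) is valid.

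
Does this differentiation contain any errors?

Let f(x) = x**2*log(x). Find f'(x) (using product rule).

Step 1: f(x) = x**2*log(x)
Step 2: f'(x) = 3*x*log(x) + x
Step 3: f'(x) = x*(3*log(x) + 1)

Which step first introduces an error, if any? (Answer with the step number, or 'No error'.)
Step 2

Step 2 is incorrect due to a wrong coefficient.
The step shows: 3*x*log(x) + x
The correct value should be: 2*x*log(x) + x

Explanation: The coefficient 2 was incorrectly written as 3: the term 2*x*log(x) was incorrectly written as 3*x*log(x)
The later steps are derived from this incorrect expression, so the error originates in Step 2.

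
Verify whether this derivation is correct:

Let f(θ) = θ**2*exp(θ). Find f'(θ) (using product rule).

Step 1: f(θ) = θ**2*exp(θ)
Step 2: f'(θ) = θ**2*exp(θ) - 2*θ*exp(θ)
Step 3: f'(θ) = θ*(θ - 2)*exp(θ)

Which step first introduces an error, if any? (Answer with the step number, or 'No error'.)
Step 2

Step 2 is incorrect due to a sign flip.
The step shows: θ**2*exp(θ) - 2*θ*exp(θ)
The correct value should be: θ**2*exp(θ) + 2*θ*exp(θ)

Explanation: The sign of one term was flipped: the term 2*θ*exp(θ) was incorrectly written as -2*θ*exp(θ)
The later steps are derived from this incorrect expression, so the error originates in Step 2.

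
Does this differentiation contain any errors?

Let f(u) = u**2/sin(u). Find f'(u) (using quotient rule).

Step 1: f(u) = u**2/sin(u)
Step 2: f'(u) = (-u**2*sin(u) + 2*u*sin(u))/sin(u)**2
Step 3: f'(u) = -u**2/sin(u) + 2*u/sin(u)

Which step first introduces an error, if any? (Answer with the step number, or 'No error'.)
Step 2

Step 2 is incorrect due to a wrong trig function.
The step shows: (-u**2*sin(u) + 2*u*sin(u))/sin(u)**2
The correct value should be: (-u**2*cos(u) + 2*u*sin(u))/sin(u)**2

Explanation: cos(u) was incorrectly written as sin(u): the term (-u**2*cos(u) + 2*u*sin(u))/sin(u)**2 was incorrectly written as (-u**2*sin(u) + 2*u*sin(u))/sin(u)**2
The later steps are derived from this incorrect expression, so the error originates in Step 2.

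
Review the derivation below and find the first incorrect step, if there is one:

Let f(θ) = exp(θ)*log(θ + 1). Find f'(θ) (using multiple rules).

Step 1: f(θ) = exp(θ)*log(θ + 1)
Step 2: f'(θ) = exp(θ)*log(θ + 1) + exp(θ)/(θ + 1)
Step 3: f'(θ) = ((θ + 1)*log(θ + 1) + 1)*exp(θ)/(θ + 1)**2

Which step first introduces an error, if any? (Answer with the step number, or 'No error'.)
Step 3

Step 3 is incorrect due to a wrong exponent.
The step shows: ((θ + 1)*log(θ + 1) + 1)*exp(θ)/(θ + 1)**2
The correct value should be: ((θ + 1)*log(θ + 1) + 1)*exp(θ)/(θ + 1)

Explanation: The exponent -1 on θ + 1 was incorrectly written as -2: the term ((θ + 1)*log(θ + 1) + 1)*exp(θ)/(θ + 1) was incorrectly written as ((θ + 1)*log(θ + 1) + 1)*exp(θ)/(θ + 1)**2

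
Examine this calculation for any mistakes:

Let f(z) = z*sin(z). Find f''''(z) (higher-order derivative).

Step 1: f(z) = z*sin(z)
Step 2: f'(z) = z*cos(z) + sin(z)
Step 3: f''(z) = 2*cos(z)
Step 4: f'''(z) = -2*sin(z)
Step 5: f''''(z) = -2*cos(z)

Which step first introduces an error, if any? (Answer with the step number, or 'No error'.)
Step 3

Step 3 is incorrect due to a dropped term.
The step shows: 2*cos(z)
The correct value should be: -z*sin(z) + 2*cos(z)

Explanation: A term was dropped: the term -z*sin(z) was incorrectly omitted
The later steps are derived from this incorrect expression, so the error originates in Step 3.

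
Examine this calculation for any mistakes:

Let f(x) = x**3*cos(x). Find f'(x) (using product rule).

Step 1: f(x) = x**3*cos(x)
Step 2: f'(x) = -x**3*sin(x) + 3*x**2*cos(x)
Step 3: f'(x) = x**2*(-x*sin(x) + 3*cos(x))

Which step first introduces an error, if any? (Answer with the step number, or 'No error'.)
No error

All steps in this derivation are correct.
The final answer f'(x) = x**2*(-x*sin(x) + 3*cos(x)) is valid.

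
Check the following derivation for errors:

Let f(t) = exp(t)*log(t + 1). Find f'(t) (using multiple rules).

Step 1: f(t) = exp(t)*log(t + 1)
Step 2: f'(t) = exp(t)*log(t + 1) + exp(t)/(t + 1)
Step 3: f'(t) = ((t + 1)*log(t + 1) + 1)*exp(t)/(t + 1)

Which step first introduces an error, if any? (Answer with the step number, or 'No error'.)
No error

All steps in this derivation are correct.
The final answer f'(t) = ((t + 1)*log(t + 1) + 1)*exp(t)/(t + 1) is valid.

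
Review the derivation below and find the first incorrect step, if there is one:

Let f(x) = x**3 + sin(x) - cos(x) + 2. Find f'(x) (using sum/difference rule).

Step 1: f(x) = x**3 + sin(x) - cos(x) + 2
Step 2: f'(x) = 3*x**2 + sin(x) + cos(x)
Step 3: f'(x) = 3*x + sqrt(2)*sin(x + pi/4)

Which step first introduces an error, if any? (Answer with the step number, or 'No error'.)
Step 3

Step 3 is incorrect due to a wrong exponent.
The step shows: 3*x + sqrt(2)*sin(x + pi/4)
The correct value should be: 3*x**2 + sqrt(2)*sin(x + pi/4)

Explanation: The exponent 2 on x was incorrectly written as 1: the term 3*x**2 was incorrectly written as 3*x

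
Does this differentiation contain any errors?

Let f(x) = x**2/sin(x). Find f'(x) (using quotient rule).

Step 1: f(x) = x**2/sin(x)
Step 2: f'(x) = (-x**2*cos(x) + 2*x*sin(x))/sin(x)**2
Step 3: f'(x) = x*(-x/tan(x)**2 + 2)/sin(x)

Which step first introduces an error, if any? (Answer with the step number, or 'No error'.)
Step 3

Step 3 is incorrect due to a wrong exponent.
The step shows: x*(-x/tan(x)**2 + 2)/sin(x)
The correct value should be: x*(-x/tan(x) + 2)/sin(x)

Explanation: The exponent -1 on tan(x) was incorrectly written as -2: the term x*(-x/tan(x) + 2)/sin(x) was incorrectly written as x*(-x/tan(x)**2 + 2)/sin(x)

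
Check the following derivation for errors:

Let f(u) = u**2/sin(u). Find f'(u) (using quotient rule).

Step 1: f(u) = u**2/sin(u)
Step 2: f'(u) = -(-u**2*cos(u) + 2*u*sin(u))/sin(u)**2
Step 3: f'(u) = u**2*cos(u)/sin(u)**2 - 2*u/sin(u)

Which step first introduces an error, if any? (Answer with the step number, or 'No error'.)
Step 2

Step 2 is incorrect due to a sign flip.
The step shows: -(-u**2*cos(u) + 2*u*sin(u))/sin(u)**2
The correct value should be: (-u**2*cos(u) + 2*u*sin(u))/sin(u)**2

Explanation: The sign of the whole expression was flipped: the term (-u**2*cos(u) + 2*u*sin(u))/sin(u)**2 was incorrectly written as -(-u**2*cos(u) + 2*u*sin(u))/sin(u)**2
The later steps are derived from this incorrect expression, so the error originates in Step 2.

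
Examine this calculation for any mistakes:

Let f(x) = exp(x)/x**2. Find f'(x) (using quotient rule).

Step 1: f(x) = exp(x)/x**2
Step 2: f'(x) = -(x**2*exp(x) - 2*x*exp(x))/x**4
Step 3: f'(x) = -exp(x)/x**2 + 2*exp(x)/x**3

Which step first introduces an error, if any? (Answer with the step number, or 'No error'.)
Step 2

Step 2 is incorrect due to a sign flip.
The step shows: -(x**2*exp(x) - 2*x*exp(x))/x**4
The correct value should be: (x**2*exp(x) - 2*x*exp(x))/x**4

Explanation: The sign of the whole expression was flipped: the term (x**2*exp(x) - 2*x*exp(x))/x**4 was incorrectly written as -(x**2*exp(x) - 2*x*exp(x))/x**4
The later steps are derived from this incorrect expression, so the error originates in Step 2.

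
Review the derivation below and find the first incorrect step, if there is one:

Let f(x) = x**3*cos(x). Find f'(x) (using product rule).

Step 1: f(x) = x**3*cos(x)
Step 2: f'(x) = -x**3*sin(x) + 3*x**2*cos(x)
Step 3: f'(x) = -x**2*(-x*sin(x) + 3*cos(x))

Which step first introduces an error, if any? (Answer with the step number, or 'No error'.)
Step 3

Step 3 is incorrect due to a sign flip.
The step shows: -x**2*(-x*sin(x) + 3*cos(x))
The correct value should be: x**2*(-x*sin(x) + 3*cos(x))

Explanation: The sign of the whole expression was flipped: the term x**2*(-x*sin(x) + 3*cos(x)) was incorrectly written as -x**2*(-x*sin(x) + 3*cos(x))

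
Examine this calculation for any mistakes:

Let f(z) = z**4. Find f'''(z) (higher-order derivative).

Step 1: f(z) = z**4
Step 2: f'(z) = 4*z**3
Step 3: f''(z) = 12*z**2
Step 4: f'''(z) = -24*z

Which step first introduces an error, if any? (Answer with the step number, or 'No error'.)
Step 4

Step 4 is incorrect due to a sign flip.
The step shows: -24*z
The correct value should be: 24*z

Explanation: The sign of the whole expression was flipped: the term 24*z was incorrectly written as -24*z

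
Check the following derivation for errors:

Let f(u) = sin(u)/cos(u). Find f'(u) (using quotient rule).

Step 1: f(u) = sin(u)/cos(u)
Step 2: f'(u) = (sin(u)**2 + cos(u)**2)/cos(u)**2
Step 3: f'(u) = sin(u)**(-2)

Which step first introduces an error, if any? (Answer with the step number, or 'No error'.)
Step 3

Step 3 is incorrect due to a wrong trig function.
The step shows: sin(u)**(-2)
The correct value should be: cos(u)**(-2)

Explanation: cos(u) was incorrectly written as sin(u): the term cos(u)**(-2) was incorrectly written as sin(u)**(-2)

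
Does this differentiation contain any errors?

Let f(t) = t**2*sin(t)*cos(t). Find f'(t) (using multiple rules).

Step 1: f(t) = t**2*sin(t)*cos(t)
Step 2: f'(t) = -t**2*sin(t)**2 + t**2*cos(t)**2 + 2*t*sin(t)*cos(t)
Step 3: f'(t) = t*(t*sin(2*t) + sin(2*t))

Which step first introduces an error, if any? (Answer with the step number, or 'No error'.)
Step 3

Step 3 is incorrect due to a wrong trig function.
The step shows: t*(t*sin(2*t) + sin(2*t))
The correct value should be: t*(t*cos(2*t) + sin(2*t))

Explanation: cos(2*t) was incorrectly written as sin(2*t): the term t*(t*cos(2*t) + sin(2*t)) was incorrectly written as t*(t*sin(2*t) + sin(2*t))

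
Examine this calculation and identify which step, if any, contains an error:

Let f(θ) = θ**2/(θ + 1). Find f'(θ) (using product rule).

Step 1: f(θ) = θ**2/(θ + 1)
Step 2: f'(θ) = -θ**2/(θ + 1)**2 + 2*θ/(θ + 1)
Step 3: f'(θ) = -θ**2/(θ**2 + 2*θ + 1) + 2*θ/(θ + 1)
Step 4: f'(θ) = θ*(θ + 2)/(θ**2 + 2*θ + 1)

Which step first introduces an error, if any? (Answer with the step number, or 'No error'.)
No error

All steps in this derivation are correct.
The final answer f'(θ) = θ*(θ + 2)/(θ**2 + 2*θ + 1) is valid.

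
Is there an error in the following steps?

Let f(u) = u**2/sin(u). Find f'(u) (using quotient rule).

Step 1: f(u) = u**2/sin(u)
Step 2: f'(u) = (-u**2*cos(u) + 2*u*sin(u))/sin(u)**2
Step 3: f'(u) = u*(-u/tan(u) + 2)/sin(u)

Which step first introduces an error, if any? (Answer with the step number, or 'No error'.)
No error

All steps in this derivation are correct.
The final answer f'(u) = u*(-u/tan(u) + 2)/sin(u) is valid.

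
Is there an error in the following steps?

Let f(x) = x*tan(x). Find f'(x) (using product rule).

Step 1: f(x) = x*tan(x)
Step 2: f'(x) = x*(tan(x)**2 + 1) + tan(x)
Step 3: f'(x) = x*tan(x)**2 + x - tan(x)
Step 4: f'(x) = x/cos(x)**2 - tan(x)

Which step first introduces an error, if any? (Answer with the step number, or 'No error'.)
Step 3

Step 3 is incorrect due to a sign flip.
The step shows: x*tan(x)**2 + x - tan(x)
The correct value should be: x*tan(x)**2 + x + tan(x)

Explanation: The sign of one term was flipped: the term tan(x) was incorrectly written as -tan(x)
The later steps are derived from this incorrect expression, so the error originates in Step 3.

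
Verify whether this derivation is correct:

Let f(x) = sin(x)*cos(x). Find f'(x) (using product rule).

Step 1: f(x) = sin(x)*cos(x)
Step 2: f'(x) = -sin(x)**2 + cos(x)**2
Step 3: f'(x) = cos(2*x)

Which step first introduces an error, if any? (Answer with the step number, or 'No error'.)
No error

All steps in this derivation are correct.
The final answer f'(x) = cos(2*x) is valid.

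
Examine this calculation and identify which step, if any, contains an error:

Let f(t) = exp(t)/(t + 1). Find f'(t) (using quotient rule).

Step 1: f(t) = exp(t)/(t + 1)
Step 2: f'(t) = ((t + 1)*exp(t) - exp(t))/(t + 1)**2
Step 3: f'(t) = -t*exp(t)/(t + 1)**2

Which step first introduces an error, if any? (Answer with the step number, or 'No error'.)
Step 3

Step 3 is incorrect due to a sign flip.
The step shows: -t*exp(t)/(t + 1)**2
The correct value should be: t*exp(t)/(t + 1)**2

Explanation: The sign of the whole expression was flipped: the term t*exp(t)/(t + 1)**2 was incorrectly written as -t*exp(t)/(t + 1)**2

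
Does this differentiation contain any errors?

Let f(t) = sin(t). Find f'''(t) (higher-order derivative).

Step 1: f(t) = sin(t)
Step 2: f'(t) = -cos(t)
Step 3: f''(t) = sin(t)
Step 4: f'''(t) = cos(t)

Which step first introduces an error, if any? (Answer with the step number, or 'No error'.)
Step 2

Step 2 is incorrect due to a sign flip.
The step shows: -cos(t)
The correct value should be: cos(t)

Explanation: The sign of the whole expression was flipped: the term cos(t) was incorrectly written as -cos(t)
The later steps are derived from this incorrect expression, so the error originates in Step 2.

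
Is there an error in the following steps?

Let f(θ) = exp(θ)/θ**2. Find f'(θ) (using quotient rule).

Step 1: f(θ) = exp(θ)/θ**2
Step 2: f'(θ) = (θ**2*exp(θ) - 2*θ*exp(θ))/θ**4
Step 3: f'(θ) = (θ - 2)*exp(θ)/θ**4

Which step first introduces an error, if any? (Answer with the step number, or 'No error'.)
Step 3

Step 3 is incorrect due to a wrong exponent.
The step shows: (θ - 2)*exp(θ)/θ**4
The correct value should be: (θ - 2)*exp(θ)/θ**3

Explanation: The exponent -3 on θ was incorrectly written as -4: the term (θ - 2)*exp(θ)/θ**3 was incorrectly written as (θ - 2)*exp(θ)/θ**4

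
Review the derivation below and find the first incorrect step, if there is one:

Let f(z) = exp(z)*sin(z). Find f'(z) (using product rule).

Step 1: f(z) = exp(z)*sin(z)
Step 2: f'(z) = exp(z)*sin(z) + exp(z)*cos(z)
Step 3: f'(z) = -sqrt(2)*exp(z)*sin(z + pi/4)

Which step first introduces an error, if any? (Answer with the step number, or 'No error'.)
Step 3

Step 3 is incorrect due to a sign flip.
The step shows: -sqrt(2)*exp(z)*sin(z + pi/4)
The correct value should be: sqrt(2)*exp(z)*sin(z + pi/4)

Explanation: The sign of the whole expression was flipped: the term sqrt(2)*exp(z)*sin(z + pi/4) was incorrectly written as -sqrt(2)*exp(z)*sin(z + pi/4)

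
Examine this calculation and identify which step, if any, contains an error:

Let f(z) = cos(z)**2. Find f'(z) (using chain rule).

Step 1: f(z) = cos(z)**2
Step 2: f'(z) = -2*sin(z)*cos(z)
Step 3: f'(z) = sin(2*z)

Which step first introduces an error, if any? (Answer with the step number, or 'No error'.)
Step 3

Step 3 is incorrect due to a sign flip.
The step shows: sin(2*z)
The correct value should be: -sin(2*z)

Explanation: The sign of the whole expression was flipped: the term -sin(2*z) was incorrectly written as sin(2*z)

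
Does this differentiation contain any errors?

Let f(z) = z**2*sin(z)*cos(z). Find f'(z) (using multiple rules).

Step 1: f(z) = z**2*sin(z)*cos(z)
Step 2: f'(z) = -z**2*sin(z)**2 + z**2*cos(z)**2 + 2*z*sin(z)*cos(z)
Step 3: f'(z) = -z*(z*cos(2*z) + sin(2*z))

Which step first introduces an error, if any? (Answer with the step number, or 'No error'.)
Step 3

Step 3 is incorrect due to a sign flip.
The step shows: -z*(z*cos(2*z) + sin(2*z))
The correct value should be: z*(z*cos(2*z) + sin(2*z))

Explanation: The sign of the whole expression was flipped: the term z*(z*cos(2*z) + sin(2*z)) was incorrectly written as -z*(z*cos(2*z) + sin(2*z))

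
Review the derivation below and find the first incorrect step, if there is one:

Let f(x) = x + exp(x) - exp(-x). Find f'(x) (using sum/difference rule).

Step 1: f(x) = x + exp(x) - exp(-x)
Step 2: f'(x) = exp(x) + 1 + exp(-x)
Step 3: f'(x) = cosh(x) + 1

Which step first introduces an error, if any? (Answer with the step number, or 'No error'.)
Step 3

Step 3 is incorrect due to a wrong coefficient.
The step shows: cosh(x) + 1
The correct value should be: 2*cosh(x) + 1

Explanation: The coefficient 2 was incorrectly written as 1: the term 2*cosh(x) was incorrectly written as cosh(x)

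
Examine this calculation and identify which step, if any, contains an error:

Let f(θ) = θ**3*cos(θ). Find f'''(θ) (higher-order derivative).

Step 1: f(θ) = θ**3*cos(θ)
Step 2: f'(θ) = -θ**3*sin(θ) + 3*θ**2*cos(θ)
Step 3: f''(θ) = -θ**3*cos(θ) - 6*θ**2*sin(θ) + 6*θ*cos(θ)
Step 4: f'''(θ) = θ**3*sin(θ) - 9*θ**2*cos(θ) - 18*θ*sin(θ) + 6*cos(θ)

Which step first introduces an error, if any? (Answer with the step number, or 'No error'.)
No error

All steps in this derivation are correct.
The final answer f'''(θ) = θ**3*sin(θ) - 9*θ**2*cos(θ) - 18*θ*sin(θ) + 6*cos(θ) is valid.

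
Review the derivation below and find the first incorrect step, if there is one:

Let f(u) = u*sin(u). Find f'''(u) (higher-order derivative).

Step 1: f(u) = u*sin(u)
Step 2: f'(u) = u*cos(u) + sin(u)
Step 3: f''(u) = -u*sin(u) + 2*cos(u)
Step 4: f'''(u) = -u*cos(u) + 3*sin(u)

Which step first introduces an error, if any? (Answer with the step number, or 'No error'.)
Step 4

Step 4 is incorrect due to a sign flip.
The step shows: -u*cos(u) + 3*sin(u)
The correct value should be: -u*cos(u) - 3*sin(u)

Explanation: The sign of one term was flipped: the term -3*sin(u) was incorrectly written as 3*sin(u)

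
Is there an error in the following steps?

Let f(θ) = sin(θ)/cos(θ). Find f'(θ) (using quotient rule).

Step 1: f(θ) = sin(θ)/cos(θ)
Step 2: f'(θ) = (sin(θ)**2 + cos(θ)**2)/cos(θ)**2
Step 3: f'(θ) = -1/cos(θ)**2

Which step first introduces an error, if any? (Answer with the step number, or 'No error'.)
Step 3

Step 3 is incorrect due to a sign flip.
The step shows: -1/cos(θ)**2
The correct value should be: cos(θ)**(-2)

Explanation: The sign of the whole expression was flipped: the term cos(θ)**(-2) was incorrectly written as -1/cos(θ)**2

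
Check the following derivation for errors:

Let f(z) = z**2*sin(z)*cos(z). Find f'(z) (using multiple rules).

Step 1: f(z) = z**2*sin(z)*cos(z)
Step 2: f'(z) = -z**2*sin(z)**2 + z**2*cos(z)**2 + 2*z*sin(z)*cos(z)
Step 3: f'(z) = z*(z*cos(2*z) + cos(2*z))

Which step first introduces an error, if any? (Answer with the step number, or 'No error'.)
Step 3

Step 3 is incorrect due to a wrong trig function.
The step shows: z*(z*cos(2*z) + cos(2*z))
The correct value should be: z*(z*cos(2*z) + sin(2*z))

Explanation: sin(2*z) was incorrectly written as cos(2*z): the term z*(z*cos(2*z) + sin(2*z)) was incorrectly written as z*(z*cos(2*z) + cos(2*z))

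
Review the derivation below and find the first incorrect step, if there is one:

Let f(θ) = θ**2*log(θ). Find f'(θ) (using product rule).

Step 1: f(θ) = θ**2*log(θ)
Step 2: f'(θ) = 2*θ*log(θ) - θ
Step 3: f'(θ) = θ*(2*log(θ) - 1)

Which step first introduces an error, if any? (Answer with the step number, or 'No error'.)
Step 2

Step 2 is incorrect due to a sign flip.
The step shows: 2*θ*log(θ) - θ
The correct value should be: 2*θ*log(θ) + θ

Explanation: The sign of one term was flipped: the term θ was incorrectly written as -θ
The later steps are derived from this incorrect expression, so the error originates in Step 2.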